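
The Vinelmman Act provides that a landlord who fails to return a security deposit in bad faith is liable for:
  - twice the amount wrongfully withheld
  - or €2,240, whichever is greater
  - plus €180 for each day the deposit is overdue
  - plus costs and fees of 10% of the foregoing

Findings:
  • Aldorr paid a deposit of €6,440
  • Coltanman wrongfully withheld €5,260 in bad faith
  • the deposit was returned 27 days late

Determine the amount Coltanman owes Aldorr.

Doubled: 2 × €5,260 = €10,520
Minimum €2,240: €10,520 meets the minimum, no increase.
Late-return penalty: 27 × €180 = €4,860
Damages plus late penalty: €10,520 + €4,860 = €15,380
Costs and fees: 10% of €15,380 = €1,538
Total recovery: €15,380 + €1,538 = €16,918

€16,918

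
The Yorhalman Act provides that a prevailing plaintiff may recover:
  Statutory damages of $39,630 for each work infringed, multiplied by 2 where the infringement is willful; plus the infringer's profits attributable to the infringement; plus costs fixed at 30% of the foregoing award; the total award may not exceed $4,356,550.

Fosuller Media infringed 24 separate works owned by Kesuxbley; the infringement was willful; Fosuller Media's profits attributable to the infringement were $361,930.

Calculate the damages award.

Statutory damages: 24 × $39,630 = $951,120
Doubled: 2 × $951,120 = $1,902,240
Combined award: $1,902,240 + $361,930 = $2,264,170
Costs: 30% of $2,264,170 = $679,251
Award plus costs: $2,264,170 + $679,251 = $2,943,421
Cap at $4,356,550: $2,943,421 is within the cap, no reduction.

$2,943,421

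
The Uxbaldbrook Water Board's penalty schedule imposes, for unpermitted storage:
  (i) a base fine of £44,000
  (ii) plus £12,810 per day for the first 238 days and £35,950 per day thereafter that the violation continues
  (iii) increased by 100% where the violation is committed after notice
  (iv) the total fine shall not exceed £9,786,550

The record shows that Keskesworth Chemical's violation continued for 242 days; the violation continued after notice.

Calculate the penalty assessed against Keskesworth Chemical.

First 238 days: 238 × £12,810 = £3,048,780
Remaining days: (242 − 238) × £35,950 = £143,800
Per-day component: £3,048,780 + £143,800 = £3,192,580
Base plus per-day: £44,000 + £3,192,580 = £3,236,580
Enhancement: 100% of £3,236,580 = £3,236,580
Enhanced fine: £3,236,580 + £3,236,580 = £6,473,160
Cap at £9,786,550: £6,473,160 is within the cap, no reduction.

Civil penalty: £6,473,160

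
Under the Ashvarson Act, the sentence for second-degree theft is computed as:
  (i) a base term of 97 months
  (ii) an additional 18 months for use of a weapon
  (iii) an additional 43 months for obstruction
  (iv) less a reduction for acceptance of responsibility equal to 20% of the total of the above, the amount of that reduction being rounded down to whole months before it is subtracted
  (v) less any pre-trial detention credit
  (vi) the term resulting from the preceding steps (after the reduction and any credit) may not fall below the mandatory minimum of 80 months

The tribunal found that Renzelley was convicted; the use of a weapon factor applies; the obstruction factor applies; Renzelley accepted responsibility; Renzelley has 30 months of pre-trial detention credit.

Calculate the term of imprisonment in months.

Use of a weapon enhancement: +18 months
Obstruction enhancement: +43 months
Adjusted term: 97 months + 18 months + 43 months = 158 months
Acceptance of responsibility reduction: 20% of 158 months = 31 months (rounded down)
After reduction: 158 − 31 = 127 months
Less pre-trial detention credit: 127 months − 30 months = 97 months
Minimum 80 months: 97 months meets the minimum, no increase.

97 months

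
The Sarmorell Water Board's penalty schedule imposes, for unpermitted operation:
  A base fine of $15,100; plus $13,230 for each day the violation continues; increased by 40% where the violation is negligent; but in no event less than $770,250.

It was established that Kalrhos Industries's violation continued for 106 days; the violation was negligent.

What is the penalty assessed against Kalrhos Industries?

Per-day component: 106 × $13,230 = $1,402,380
Base plus per-day: $15,100 + $1,402,380 = $1,417,480
Enhancement: 40% of $1,417,480 = $566,992
Enhanced fine: $1,417,480 + $566,992 = $1,984,472
Minimum $770,250: $1,984,472 meets the minimum, no increase.

Civil penalty: $1,984,472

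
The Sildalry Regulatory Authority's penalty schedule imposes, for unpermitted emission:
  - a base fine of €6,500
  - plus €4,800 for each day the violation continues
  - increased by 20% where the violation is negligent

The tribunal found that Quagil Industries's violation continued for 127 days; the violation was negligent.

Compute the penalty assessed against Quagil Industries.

Per-day component: 127 × €4,800 = €609,600
Base plus per-day: €6,500 + €609,600 = €616,100
Enhancement: 20% of €616,100 = €123,220
Enhanced fine: €616,100 + €123,220 = €739,320

€739,320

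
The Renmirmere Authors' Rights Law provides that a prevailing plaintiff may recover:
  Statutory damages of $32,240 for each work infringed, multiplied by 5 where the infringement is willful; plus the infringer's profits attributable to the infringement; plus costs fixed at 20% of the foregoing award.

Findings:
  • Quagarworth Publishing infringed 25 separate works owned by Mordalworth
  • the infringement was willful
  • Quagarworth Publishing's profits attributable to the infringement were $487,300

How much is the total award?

$5,420,760

Statutory damages: 25 × $32,240 = $806,000
Multiplied by 5: 5 × $806,000 = $4,030,000
Combined award: $4,030,000 + $487,300 = $4,517,300
Costs: 20% of $4,517,300 = $903,460
Award plus costs: $4,517,300 + $903,460 = $5,420,760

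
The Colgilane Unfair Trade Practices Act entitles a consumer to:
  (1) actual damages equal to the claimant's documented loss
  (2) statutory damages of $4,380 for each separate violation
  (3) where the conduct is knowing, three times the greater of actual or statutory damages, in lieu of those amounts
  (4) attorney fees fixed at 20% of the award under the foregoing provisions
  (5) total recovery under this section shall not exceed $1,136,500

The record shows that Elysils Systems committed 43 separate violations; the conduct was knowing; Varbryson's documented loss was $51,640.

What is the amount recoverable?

Statutory damages: 43 × $4,380 = $188,340
Greater of actual damages ($51,640) or statutory damages ($188,340): $188,340
Trebled: 3 × $188,340 = $565,020
Attorney fees: 20% of $565,020 = $113,004
Total before cap: $565,020 + $113,004 = $678,024
Cap at $1,136,500: $678,024 is within the cap, no reduction.

Total recovery: $678,024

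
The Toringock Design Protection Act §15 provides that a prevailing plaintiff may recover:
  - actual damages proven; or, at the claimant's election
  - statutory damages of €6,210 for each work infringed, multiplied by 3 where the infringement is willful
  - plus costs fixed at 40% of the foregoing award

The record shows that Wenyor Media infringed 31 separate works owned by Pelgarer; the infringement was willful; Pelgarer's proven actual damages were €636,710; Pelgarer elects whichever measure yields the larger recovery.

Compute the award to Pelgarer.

€891,394

Statutory damages: 31 × €6,210 = €192,510
Trebled: 3 × €192,510 = €577,530
Greater of actual damages (€636,710) or enhanced statutory damages (€577,530): €636,710
Costs: 40% of €636,710 = €254,684
Award plus costs: €636,710 + €254,684 = €891,394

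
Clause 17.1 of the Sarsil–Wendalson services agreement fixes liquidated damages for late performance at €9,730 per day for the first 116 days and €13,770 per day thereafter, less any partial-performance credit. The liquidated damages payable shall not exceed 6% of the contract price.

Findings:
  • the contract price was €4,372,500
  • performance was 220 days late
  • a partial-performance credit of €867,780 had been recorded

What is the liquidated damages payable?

First 116 days: 116 × €9,730 = €1,128,680
Remaining days: (220 − 116) × €13,770 = €1,432,080
Accrued per-day damages: €1,128,680 + €1,432,080 = €2,560,760
Less partial-performance credit: €2,560,760 − €867,780 = €1,692,980
Cap: 6% of €4,372,500 = €262,350
Cap at €262,350: €1,692,980 exceeds the cap → €262,350

€262,350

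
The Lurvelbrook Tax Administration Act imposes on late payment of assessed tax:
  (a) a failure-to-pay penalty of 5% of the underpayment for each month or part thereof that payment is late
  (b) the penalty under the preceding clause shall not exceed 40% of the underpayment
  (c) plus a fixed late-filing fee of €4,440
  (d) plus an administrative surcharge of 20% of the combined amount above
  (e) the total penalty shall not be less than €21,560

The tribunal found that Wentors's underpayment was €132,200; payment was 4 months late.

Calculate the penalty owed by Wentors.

Accrued rate: 5% × 4 = 20%, capped at 40% → 20%
Failure-to-pay penalty: 20% of €132,200 = €26,440
Penalty before surcharge: €26,440 + €4,440 = €30,880
Administrative surcharge: 20% of €30,880 = €6,176
Total penalty: €30,880 + €6,176 = €37,056
Minimum €21,560: €37,056 meets the minimum, no increase.

€37,056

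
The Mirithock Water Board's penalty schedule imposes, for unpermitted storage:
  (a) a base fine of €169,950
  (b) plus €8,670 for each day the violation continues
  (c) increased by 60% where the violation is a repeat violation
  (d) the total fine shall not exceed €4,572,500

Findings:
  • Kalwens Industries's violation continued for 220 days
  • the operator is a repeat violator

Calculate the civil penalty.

Civil penalty: €3,323,760

Per-day component: 220 × €8,670 = €1,907,400
Base plus per-day: €169,950 + €1,907,400 = €2,077,350
Enhancement: 60% of €2,077,350 = €1,246,410
Enhanced fine: €2,077,350 + €1,246,410 = €3,323,760
Cap at €4,572,500: €3,323,760 is within the cap, no reduction.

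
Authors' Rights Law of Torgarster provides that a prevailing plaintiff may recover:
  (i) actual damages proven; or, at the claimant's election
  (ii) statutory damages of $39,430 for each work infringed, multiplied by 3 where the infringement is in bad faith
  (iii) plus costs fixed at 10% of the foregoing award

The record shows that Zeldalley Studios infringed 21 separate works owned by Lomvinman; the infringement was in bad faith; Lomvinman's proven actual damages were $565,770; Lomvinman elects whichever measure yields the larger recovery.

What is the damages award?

$2,732,499

Statutory damages: 21 × $39,430 = $828,030
Trebled: 3 × $828,030 = $2,484,090
Greater of actual damages ($565,770) or enhanced statutory damages ($2,484,090): $2,484,090
Costs: 10% of $2,484,090 = $248,409
Award plus costs: $2,484,090 + $248,409 = $2,732,499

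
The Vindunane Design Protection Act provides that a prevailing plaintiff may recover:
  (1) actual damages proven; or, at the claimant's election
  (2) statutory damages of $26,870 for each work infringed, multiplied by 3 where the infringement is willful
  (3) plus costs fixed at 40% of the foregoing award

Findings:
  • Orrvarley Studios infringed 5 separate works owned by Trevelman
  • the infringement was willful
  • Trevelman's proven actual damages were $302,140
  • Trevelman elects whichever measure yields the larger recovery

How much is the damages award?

Statutory damages: 5 × $26,870 = $134,350
Trebled: 3 × $134,350 = $403,050
Greater of actual damages ($302,140) or enhanced statutory damages ($403,050): $403,050
Costs: 40% of $403,050 = $161,220
Award plus costs: $403,050 + $161,220 = $564,270

$564,270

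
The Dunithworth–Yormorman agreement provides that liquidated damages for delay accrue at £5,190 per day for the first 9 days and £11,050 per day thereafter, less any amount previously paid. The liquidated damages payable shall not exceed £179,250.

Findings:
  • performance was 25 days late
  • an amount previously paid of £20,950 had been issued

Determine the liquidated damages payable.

£179,250

First 9 days: 9 × £5,190 = £46,710
Remaining days: (25 − 9) × £11,050 = £176,800
Accrued per-day damages: £46,710 + £176,800 = £223,510
Less amount previously paid: £223,510 − £20,950 = £202,560
Cap at £179,250: £202,560 exceeds the cap → £179,250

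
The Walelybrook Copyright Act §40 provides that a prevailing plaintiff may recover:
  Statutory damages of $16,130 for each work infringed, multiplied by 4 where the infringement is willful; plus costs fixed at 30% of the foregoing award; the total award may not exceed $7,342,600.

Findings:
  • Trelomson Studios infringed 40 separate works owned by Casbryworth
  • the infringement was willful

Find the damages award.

Award: $3,355,040

Statutory damages: 40 × $16,130 = $645,200
Multiplied by 4: 4 × $645,200 = $2,580,800
Costs: 30% of $2,580,800 = $774,240
Award plus costs: $2,580,800 + $774,240 = $3,355,040
Cap at $7,342,600: $3,355,040 is within the cap, no reduction.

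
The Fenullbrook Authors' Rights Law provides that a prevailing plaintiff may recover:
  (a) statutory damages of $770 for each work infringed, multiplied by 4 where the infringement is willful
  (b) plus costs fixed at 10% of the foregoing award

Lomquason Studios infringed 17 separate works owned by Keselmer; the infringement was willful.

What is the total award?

$57,596

Statutory damages: 17 × $770 = $13,090
Multiplied by 4: 4 × $13,090 = $52,360
Costs: 10% of $52,360 = $5,236
Award plus costs: $52,360 + $5,236 = $57,596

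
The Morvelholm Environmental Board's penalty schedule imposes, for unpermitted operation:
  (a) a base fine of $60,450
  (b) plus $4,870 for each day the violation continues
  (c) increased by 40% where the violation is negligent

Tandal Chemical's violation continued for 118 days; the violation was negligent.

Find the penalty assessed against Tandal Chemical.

Per-day component: 118 × $4,870 = $574,660
Base plus per-day: $60,450 + $574,660 = $635,110
Enhancement: 40% of $635,110 = $254,044
Enhanced fine: $635,110 + $254,044 = $889,154

$889,154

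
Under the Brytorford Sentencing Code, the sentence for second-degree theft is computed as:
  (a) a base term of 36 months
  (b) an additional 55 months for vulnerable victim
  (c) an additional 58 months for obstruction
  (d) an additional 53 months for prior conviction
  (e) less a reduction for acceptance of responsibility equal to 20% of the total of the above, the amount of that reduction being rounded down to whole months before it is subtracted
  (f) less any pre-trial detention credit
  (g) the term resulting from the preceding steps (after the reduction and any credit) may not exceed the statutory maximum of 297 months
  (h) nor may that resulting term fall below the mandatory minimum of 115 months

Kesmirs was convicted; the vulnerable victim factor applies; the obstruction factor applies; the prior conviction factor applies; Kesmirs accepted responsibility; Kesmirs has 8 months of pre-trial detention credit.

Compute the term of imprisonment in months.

Vulnerable victim enhancement: +55 months
Obstruction enhancement: +58 months
Prior conviction enhancement: +53 months
Adjusted term: 36 months + 55 months + 58 months + 53 months = 202 months
Acceptance of responsibility reduction: 20% of 202 months = 40 months (rounded down)
After reduction: 202 − 40 = 162 months
Less pre-trial detention credit: 162 months − 8 months = 154 months
Cap at 297 months: 154 months is within the cap, no reduction.
Minimum 115 months: 154 months meets the minimum, no increase.

154 months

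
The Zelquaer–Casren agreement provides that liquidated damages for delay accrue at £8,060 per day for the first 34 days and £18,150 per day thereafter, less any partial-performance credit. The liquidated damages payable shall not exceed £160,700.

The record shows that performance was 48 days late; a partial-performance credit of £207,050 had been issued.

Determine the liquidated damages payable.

£160,700

First 34 days: 34 × £8,060 = £274,040
Remaining days: (48 − 34) × £18,150 = £254,100
Accrued per-day damages: £274,040 + £254,100 = £528,140
Less partial-performance credit: £528,140 − £207,050 = £321,090
Cap at £160,700: £321,090 exceeds the cap → £160,700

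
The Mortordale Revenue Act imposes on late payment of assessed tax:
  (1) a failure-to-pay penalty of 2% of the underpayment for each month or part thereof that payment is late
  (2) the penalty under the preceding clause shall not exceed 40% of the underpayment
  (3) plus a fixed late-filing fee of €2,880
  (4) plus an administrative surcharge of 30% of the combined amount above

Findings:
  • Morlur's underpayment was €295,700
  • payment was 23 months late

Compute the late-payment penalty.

Accrued rate: 2% × 23 = 46%, capped at 40% → 40%
Failure-to-pay penalty: 40% of €295,700 = €118,280
Penalty before surcharge: €118,280 + €2,880 = €121,160
Administrative surcharge: 30% of €121,160 = €36,348
Total penalty: €121,160 + €36,348 = €157,508

€157,508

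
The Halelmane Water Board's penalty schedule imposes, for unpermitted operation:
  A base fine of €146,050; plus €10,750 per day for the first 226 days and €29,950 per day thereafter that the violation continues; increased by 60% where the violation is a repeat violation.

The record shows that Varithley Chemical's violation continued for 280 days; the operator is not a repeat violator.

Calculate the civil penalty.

€4,192,850

First 226 days: 226 × €10,750 = €2,429,500
Remaining days: (280 − 226) × €29,950 = €1,617,300
Per-day component: €2,429,500 + €1,617,300 = €4,046,800
Base plus per-day: €146,050 + €4,046,800 = €4,192,850
The operator is not a repeat violator: no 60% increase.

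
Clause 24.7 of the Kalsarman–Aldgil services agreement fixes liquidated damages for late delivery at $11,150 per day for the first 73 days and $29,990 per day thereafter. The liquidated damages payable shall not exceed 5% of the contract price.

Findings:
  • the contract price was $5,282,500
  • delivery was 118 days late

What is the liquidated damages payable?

First 73 days: 73 × $11,150 = $813,950
Remaining days: (118 − 73) × $29,990 = $1,349,550
Accrued per-day damages: $813,950 + $1,349,550 = $2,163,500
Cap: 5% of $5,282,500 = $264,125
Cap at $264,125: $2,163,500 exceeds the cap → $264,125

$264,125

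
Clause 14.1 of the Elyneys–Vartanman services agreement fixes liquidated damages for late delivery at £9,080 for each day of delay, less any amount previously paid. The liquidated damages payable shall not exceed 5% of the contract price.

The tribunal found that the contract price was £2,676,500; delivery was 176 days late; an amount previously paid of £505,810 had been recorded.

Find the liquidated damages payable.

Per-day damages: 176 × £9,080 = £1,598,080
Less amount previously paid: £1,598,080 − £505,810 = £1,092,270
Cap: 5% of £2,676,500 = £133,825
Cap at £133,825: £1,092,270 exceeds the cap → £133,825

£133,825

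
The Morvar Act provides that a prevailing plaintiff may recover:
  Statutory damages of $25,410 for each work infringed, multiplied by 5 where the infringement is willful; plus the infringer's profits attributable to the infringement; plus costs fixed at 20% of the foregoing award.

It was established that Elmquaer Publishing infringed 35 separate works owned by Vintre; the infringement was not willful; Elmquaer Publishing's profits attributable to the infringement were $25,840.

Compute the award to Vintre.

$1,098,228

Statutory damages: 35 × $25,410 = $889,350
Infringement not willful: no ×5 enhancement.
Combined award: $889,350 + $25,840 = $915,190
Costs: 20% of $915,190 = $183,038
Award plus costs: $915,190 + $183,038 = $1,098,228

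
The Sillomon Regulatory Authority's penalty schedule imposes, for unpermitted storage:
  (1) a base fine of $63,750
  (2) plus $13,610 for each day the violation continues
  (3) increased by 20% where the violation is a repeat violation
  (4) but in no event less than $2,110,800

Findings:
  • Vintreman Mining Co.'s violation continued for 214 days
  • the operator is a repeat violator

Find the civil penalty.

Per-day component: 214 × $13,610 = $2,912,540
Base plus per-day: $63,750 + $2,912,540 = $2,976,290
Enhancement: 20% of $2,976,290 = $595,258
Enhanced fine: $2,976,290 + $595,258 = $3,571,548
Minimum $2,110,800: $3,571,548 meets the minimum, no increase.

$3,571,548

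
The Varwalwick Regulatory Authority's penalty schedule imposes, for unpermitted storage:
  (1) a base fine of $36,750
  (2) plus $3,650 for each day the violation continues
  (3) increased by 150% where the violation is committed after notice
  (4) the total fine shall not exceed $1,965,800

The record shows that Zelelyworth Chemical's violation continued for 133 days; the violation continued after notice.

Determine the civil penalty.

$1,305,500

Per-day component: 133 × $3,650 = $485,450
Base plus per-day: $36,750 + $485,450 = $522,200
Enhancement: 150% of $522,200 = $783,300
Enhanced fine: $522,200 + $783,300 = $1,305,500
Cap at $1,965,800: $1,305,500 is within the cap, no reduction.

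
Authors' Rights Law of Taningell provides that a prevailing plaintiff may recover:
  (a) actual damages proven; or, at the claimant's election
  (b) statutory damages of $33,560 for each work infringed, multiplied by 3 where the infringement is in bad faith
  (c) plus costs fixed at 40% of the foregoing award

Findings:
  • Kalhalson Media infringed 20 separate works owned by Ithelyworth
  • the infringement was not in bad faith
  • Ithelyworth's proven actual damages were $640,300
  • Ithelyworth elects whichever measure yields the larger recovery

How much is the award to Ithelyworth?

$939,680

Statutory damages: 20 × $33,560 = $671,200
Infringement not in bad faith: no ×3 enhancement.
Greater of actual damages ($640,300) or statutory damages ($671,200): $671,200
Costs: 40% of $671,200 = $268,480
Award plus costs: $671,200 + $268,480 = $939,680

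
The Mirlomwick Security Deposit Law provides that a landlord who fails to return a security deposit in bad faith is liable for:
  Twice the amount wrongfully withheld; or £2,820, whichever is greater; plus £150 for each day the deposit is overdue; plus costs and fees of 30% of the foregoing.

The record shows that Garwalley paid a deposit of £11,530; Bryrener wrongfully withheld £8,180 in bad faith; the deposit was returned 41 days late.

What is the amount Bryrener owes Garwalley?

Doubled: 2 × £8,180 = £16,360
Minimum £2,820: £16,360 meets the minimum, no increase.
Late-return penalty: 41 × £150 = £6,150
Damages plus late penalty: £16,360 + £6,150 = £22,510
Costs and fees: 30% of £22,510 = £6,753
Total recovery: £22,510 + £6,753 = £29,263

£29,263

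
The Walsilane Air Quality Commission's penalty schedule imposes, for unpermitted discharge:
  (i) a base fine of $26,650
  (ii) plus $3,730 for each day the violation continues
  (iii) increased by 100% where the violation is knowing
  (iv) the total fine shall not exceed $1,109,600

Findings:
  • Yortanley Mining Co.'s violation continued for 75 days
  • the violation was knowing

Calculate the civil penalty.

$612,800

Per-day component: 75 × $3,730 = $279,750
Base plus per-day: $26,650 + $279,750 = $306,400
Enhancement: 100% of $306,400 = $306,400
Enhanced fine: $306,400 + $306,400 = $612,800
Cap at $1,109,600: $612,800 is within the cap, no reduction.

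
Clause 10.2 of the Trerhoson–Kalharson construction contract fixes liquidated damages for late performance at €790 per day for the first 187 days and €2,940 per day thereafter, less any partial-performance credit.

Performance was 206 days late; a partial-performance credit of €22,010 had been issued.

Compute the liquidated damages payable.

€181,580

First 187 days: 187 × €790 = €147,730
Remaining days: (206 − 187) × €2,940 = €55,860
Accrued per-day damages: €147,730 + €55,860 = €203,590
Less partial-performance credit: €203,590 − €22,010 = €181,580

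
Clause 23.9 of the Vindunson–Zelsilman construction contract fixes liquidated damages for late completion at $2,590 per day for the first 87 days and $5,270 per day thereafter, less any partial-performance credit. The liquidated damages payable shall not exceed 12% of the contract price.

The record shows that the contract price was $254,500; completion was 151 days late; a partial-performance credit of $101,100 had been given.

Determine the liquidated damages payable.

Liquidated damages: $30,540

First 87 days: 87 × $2,590 = $225,330
Remaining days: (151 − 87) × $5,270 = $337,280
Accrued per-day damages: $225,330 + $337,280 = $562,610
Less partial-performance credit: $562,610 − $101,100 = $461,510
Cap: 12% of $254,500 = $30,540
Cap at $30,540: $461,510 exceeds the cap → $30,540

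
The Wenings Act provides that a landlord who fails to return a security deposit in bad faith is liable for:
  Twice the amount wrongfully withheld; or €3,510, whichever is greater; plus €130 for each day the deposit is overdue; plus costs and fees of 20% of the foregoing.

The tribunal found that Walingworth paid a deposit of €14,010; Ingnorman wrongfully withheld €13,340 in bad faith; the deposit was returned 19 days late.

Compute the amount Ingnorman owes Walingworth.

€34,980

Doubled: 2 × €13,340 = €26,680
Minimum €3,510: €26,680 meets the minimum, no increase.
Late-return penalty: 19 × €130 = €2,470
Damages plus late penalty: €26,680 + €2,470 = €29,150
Costs and fees: 20% of €29,150 = €5,830
Total recovery: €29,150 + €5,830 = €34,980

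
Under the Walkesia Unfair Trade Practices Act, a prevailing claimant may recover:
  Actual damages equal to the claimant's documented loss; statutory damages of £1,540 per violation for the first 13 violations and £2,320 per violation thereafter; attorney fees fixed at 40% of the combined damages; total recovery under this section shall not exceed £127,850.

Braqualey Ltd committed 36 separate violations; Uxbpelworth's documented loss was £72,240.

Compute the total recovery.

£127,850

First 13 violations: 13 × £1,540 = £20,020
Remaining violations: (36 − 13) × £2,320 = £53,360
Statutory damages: £20,020 + £53,360 = £73,380
Combined damages: £72,240 + £73,380 = £145,620
Attorney fees: 40% of £145,620 = £58,248
Total before cap: £145,620 + £58,248 = £203,868
Cap at £127,850: £203,868 exceeds the cap → £127,850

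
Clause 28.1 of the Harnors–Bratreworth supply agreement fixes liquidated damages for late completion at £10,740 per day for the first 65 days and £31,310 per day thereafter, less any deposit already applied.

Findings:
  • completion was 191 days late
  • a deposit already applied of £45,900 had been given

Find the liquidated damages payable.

£4,597,260

First 65 days: 65 × £10,740 = £698,100
Remaining days: (191 − 65) × £31,310 = £3,945,060
Accrued per-day damages: £698,100 + £3,945,060 = £4,643,160
Less deposit already applied: £4,643,160 − £45,900 = £4,597,260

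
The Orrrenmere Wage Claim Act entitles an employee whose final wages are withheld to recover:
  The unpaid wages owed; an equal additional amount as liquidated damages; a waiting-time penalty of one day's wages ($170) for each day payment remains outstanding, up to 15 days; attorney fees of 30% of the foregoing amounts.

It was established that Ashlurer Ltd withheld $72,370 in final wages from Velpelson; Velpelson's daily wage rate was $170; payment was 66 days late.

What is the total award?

Liquidated damages (equal amount): $72,370
Penalty days: min(66, 15) = 15
Waiting-time penalty: 15 × $170 = $2,550
Subtotal: $72,370 + $72,370 + $2,550 = $147,290
Attorney fees: 30% of $147,290 = $44,187
Total award: $147,290 + $44,187 = $191,477

$191,477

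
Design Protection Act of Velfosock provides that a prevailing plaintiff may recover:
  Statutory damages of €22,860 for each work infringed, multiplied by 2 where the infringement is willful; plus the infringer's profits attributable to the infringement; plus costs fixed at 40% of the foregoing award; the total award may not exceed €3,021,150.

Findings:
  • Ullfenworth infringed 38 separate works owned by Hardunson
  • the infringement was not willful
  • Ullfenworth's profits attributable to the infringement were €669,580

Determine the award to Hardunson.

€2,153,564

Statutory damages: 38 × €22,860 = €868,680
Infringement not willful: no ×2 enhancement.
Combined award: €868,680 + €669,580 = €1,538,260
Costs: 40% of €1,538,260 = €615,304
Award plus costs: €1,538,260 + €615,304 = €2,153,564
Cap at €3,021,150: €2,153,564 is within the cap, no reduction.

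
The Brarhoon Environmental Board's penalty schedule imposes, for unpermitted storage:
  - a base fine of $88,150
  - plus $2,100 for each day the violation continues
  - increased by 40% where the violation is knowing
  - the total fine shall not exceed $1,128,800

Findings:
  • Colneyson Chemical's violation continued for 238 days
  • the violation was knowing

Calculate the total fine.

$823,130

Per-day component: 238 × $2,100 = $499,800
Base plus per-day: $88,150 + $499,800 = $587,950
Enhancement: 40% of $587,950 = $235,180
Enhanced fine: $587,950 + $235,180 = $823,130
Cap at $1,128,800: $823,130 is within the cap, no reduction.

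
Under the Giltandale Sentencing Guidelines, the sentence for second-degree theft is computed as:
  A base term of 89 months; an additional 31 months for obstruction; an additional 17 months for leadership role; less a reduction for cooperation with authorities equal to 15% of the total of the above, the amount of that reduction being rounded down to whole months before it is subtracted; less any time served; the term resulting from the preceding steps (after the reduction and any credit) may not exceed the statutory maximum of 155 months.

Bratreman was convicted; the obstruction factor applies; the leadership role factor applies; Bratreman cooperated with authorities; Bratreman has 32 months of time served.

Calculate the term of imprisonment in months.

Obstruction enhancement: +31 months
Leadership role enhancement: +17 months
Adjusted term: 89 months + 31 months + 17 months = 137 months
Cooperation with authorities reduction: 15% of 137 months = 20 months (rounded down)
After reduction: 137 − 20 = 117 months
Less time served: 117 months − 32 months = 85 months
Cap at 155 months: 85 months is within the cap, no reduction.

85 months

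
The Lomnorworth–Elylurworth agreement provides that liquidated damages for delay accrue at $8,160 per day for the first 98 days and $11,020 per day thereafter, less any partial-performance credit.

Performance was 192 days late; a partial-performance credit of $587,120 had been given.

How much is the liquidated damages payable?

First 98 days: 98 × $8,160 = $799,680
Remaining days: (192 − 98) × $11,020 = $1,035,880
Accrued per-day damages: $799,680 + $1,035,880 = $1,835,560
Less partial-performance credit: $1,835,560 − $587,120 = $1,248,440

$1,248,440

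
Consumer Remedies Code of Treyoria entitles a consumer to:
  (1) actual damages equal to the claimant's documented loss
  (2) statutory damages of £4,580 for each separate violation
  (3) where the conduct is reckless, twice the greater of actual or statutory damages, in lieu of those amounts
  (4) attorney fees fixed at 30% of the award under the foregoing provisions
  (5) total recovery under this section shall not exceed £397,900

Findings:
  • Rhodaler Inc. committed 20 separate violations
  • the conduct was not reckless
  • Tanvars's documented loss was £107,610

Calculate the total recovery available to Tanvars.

£258,973

Statutory damages: 20 × £4,580 = £91,600
Conduct not reckless: the in-lieu enhancement does not apply.
Actual plus statutory damages: £107,610 + £91,600 = £199,210
Attorney fees: 30% of £199,210 = £59,763
Total before cap: £199,210 + £59,763 = £258,973
Cap at £397,900: £258,973 is within the cap, no reduction.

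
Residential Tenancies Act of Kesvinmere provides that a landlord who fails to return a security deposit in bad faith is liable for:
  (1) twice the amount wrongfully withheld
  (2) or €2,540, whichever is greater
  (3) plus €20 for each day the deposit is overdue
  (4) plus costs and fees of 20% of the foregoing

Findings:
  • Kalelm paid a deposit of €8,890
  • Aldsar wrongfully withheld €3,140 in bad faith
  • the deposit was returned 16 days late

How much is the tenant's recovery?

Doubled: 2 × €3,140 = €6,280
Minimum €2,540: €6,280 meets the minimum, no increase.
Late-return penalty: 16 × €20 = €320
Damages plus late penalty: €6,280 + €320 = €6,600
Costs and fees: 20% of €6,600 = €1,320
Total recovery: €6,600 + €1,320 = €7,920

€7,920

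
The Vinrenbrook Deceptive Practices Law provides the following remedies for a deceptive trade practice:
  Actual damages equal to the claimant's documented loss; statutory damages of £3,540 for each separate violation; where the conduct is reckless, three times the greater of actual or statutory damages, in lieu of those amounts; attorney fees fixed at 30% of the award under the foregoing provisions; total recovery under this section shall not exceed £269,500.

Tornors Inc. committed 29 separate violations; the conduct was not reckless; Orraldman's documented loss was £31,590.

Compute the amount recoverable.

£174,525

Statutory damages: 29 × £3,540 = £102,660
Conduct not reckless: the in-lieu enhancement does not apply.
Actual plus statutory damages: £31,590 + £102,660 = £134,250
Attorney fees: 30% of £134,250 = £40,275
Total before cap: £134,250 + £40,275 = £174,525
Cap at £269,500: £174,525 is within the cap, no reduction.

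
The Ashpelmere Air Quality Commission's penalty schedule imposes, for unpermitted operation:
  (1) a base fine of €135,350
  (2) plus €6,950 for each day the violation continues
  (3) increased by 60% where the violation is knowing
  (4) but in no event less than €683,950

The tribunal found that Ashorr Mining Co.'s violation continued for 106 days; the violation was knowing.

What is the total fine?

€1,395,280

Per-day component: 106 × €6,950 = €736,700
Base plus per-day: €135,350 + €736,700 = €872,050
Enhancement: 60% of €872,050 = €523,230
Enhanced fine: €872,050 + €523,230 = €1,395,280
Minimum €683,950: €1,395,280 meets the minimum, no increase.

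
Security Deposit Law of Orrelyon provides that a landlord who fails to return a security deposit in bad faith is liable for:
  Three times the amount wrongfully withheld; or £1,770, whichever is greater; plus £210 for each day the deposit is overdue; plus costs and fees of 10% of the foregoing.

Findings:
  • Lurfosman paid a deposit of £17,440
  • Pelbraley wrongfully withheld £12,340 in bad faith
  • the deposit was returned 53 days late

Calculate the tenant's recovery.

£52,965

Trebled: 3 × £12,340 = £37,020
Minimum £1,770: £37,020 meets the minimum, no increase.
Late-return penalty: 53 × £210 = £11,130
Damages plus late penalty: £37,020 + £11,130 = £48,150
Costs and fees: 10% of £48,150 = £4,815
Total recovery: £48,150 + £4,815 = £52,965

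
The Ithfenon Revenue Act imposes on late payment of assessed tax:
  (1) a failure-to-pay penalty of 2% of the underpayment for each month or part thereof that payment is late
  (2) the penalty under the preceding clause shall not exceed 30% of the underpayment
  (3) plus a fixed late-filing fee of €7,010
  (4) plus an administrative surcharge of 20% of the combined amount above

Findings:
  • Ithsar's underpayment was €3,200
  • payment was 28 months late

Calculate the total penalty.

€9,564

Accrued rate: 2% × 28 = 56%, capped at 30% → 30%
Failure-to-pay penalty: 30% of €3,200 = €960
Penalty before surcharge: €960 + €7,010 = €7,970
Administrative surcharge: 20% of €7,970 = €1,594
Total penalty: €7,970 + €1,594 = €9,564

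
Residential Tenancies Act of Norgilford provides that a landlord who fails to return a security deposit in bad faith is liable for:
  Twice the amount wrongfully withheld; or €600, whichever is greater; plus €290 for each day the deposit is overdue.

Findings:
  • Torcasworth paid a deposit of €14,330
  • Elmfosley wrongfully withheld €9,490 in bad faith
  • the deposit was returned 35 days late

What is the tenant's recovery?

Doubled: 2 × €9,490 = €18,980
Minimum €600: €18,980 meets the minimum, no increase.
Late-return penalty: 35 × €290 = €10,150
Damages plus late penalty: €18,980 + €10,150 = €29,130

€29,130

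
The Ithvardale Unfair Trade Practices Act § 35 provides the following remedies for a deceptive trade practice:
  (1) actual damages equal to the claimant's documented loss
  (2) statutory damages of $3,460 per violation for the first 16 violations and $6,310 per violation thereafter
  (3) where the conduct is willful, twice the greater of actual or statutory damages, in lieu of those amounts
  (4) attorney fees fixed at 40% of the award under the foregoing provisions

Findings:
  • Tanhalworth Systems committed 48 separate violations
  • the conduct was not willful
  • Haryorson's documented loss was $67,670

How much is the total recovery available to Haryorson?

First 16 violations: 16 × $3,460 = $55,360
Remaining violations: (48 − 16) × $6,310 = $201,920
Statutory damages: $55,360 + $201,920 = $257,280
Conduct not willful: the in-lieu enhancement does not apply.
Actual plus statutory damages: $67,670 + $257,280 = $324,950
Attorney fees: 40% of $324,950 = $129,980
Total recovery: $324,950 + $129,980 = $454,930

$454,930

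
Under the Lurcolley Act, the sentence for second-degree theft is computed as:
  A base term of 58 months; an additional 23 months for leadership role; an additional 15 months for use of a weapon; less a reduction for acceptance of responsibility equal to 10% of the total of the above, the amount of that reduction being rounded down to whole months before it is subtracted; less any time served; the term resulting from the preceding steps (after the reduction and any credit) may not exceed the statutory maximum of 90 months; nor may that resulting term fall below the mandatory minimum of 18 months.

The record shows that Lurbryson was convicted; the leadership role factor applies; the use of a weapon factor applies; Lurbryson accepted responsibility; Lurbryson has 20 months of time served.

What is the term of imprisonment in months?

Leadership role enhancement: +23 months
Use of a weapon enhancement: +15 months
Adjusted term: 58 months + 23 months + 15 months = 96 months
Acceptance of responsibility reduction: 10% of 96 months = 9 months (rounded down)
After reduction: 96 − 9 = 87 months
Less time served: 87 months − 20 months = 67 months
Cap at 90 months: 67 months is within the cap, no reduction.
Minimum 18 months: 67 months meets the minimum, no increase.

67 months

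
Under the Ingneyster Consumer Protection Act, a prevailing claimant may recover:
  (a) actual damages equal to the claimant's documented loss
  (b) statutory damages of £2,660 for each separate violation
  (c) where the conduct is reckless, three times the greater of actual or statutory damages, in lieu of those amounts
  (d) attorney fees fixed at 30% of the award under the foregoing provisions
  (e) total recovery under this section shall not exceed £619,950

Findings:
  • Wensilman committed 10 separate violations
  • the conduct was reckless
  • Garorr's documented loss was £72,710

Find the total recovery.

Statutory damages: 10 × £2,660 = £26,600
Greater of actual damages (£72,710) or statutory damages (£26,600): £72,710
Trebled: 3 × £72,710 = £218,130
Attorney fees: 30% of £218,130 = £65,439
Total before cap: £218,130 + £65,439 = £283,569
Cap at £619,950: £283,569 is within the cap, no reduction.

£283,569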